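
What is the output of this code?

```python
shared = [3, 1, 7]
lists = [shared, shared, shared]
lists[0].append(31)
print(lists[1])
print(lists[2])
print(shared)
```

Key concept: list of same reference.
Step by step:
`shared = [3, 1, 7]` → shared = [3, 1, 7]
`lists = [shared, shared, shared]` → lists = [[3, 1, 7], [3, 1, 7], [3, 1, 7]]
`lists[0].append(31)` → shared = [3, 1, 7, 31]; lists = [[3, 1, 7, 31], [3, 1, 7, 31], [3, 1, 7, 31]]
`print(lists[1])` → prints [3, 1, 7, 31]
`print(lists[2])` → prints [3, 1, 7, 31]
`print(shared)` → prints [3, 1, 7, 31]

Answer:
[3, 1, 7, 31]
[3, 1, 7, 31]
[3, 1, 7, 31]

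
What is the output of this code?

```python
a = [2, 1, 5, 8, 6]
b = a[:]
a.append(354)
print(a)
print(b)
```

Key concept: slice [:] creates copy.
Step by step:
`a = [2, 1, 5, 8, 6]` → a = [2, 1, 5, 8, 6]
`b = a[:]` → b = [2, 1, 5, 8, 6]
`a.append(354)` → a = [2, 1, 5, 8, 6, 354]
`print(a)` → prints [2, 1, 5, 8, 6, 354]
`print(b)` → prints [2, 1, 5, 8, 6]

Answer:
[2, 1, 5, 8, 6, 354]
[2, 1, 5, 8, 6]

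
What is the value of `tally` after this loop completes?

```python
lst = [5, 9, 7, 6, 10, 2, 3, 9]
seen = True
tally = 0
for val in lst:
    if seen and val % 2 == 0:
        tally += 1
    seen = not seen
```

Count even values at even positions
`tally` takes the values: 0 → 1

Answer: 1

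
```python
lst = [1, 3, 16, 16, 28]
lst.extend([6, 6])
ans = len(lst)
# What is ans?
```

Trace:
`lst = [1, 3, 16, 16, 28]` → lst = [1, 3, 16, 16, 28]
`lst.extend([6, 6])` → lst = [1, 3, 16, 16, 28, 6, 6]
`ans = len(lst)` → ans = 7
So ans = 7

Answer: 7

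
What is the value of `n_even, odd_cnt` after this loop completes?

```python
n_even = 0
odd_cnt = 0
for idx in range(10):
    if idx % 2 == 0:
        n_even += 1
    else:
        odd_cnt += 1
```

Count evens and odds in range(10)
`n_even, odd_cnt` takes the values: (0, 0) → (1, 0) → (1, 1) → (2, 1) → (2, 2) → (3, 2) → (3, 3) → (4, 3) → (4, 4) → (5, 4) → (5, 5)

Answer: 5, 5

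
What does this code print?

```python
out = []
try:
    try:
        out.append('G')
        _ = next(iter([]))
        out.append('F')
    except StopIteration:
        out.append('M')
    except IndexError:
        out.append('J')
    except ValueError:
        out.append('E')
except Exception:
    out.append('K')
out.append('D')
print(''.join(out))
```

Execution trace: 'G' (inner try body) → 'M' (inner except StopIteration) → 'D' (after the try/except). Output: GMD

Answer: GMD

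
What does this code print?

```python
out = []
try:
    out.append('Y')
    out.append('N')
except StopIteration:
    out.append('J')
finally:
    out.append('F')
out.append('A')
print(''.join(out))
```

Execution trace: 'Y' (try body) → 'N' (try body, no exception) → 'F' (finally) → 'A' (after the try/except). Output: YNFA

Answer: YNFA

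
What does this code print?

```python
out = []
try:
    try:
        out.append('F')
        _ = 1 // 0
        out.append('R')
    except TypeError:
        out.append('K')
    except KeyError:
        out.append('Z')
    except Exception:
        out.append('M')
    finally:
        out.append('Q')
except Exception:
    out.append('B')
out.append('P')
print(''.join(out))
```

Execution trace: 'F' (inner try body) → 'M' (inner except Exception) → 'Q' (inner finally) → 'P' (after the try/except). Output: FMQP

Answer: FMQP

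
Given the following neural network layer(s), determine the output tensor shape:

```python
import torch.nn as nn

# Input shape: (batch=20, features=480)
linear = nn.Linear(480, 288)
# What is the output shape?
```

Input: (20, 480) -> Output: (20, 288)

Answer: (20, 288)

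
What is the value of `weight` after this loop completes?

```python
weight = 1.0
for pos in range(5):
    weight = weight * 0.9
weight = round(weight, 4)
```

Exponential decay: 1.0 * 0.9^5
`weight` takes the values: 1.0 → 0.9 → 0.81 → 0.729 → 0.6561 → 0.59049 → 0.5905

Answer: 0.5905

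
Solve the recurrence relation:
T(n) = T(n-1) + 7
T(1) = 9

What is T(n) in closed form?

Unrolling: T(n) = T(1) + 7·(n-1) = 9 + 7(n-1) = 7n + 2.

Answer: T(n) = 7n + 2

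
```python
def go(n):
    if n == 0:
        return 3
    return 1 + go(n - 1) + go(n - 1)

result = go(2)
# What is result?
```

go(n) = 1 + 2·go(n-1), go(0)=3. Closed form: (3+1)·2^2 - 1 = 15.

Answer: 15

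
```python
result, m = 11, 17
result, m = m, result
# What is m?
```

Trace:
`result, m = 11, 17` → result = 11; m = 17
`result, m = m, result` → result = 17; m = 11
So m = 11

Answer: 11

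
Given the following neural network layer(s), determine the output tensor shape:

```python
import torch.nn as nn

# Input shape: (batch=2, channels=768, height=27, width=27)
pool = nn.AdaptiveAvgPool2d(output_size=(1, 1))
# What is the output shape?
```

Input: (2, 768, 27, 27) -> Output: (2, 768, 1, 1)

Answer: (2, 768, 1, 1)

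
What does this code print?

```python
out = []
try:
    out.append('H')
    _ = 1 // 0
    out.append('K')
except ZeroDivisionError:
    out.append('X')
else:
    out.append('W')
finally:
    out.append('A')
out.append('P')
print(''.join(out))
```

Execution trace: 'H' (try body) → 'X' (except ZeroDivisionError) → 'A' (finally) → 'P' (after the try/except). Output: HXAP

Answer: HXAP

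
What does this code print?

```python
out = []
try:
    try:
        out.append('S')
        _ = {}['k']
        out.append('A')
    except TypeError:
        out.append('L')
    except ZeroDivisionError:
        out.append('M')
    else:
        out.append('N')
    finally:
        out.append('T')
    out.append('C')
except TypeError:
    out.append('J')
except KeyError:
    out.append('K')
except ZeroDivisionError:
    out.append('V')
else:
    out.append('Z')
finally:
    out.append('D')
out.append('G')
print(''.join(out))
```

Execution trace: 'S' (inner try body) → 'T' (inner finally) → 'K' (except KeyError) → 'D' (finally) → 'G' (after the try/except). Output: STKDG

Answer: STKDG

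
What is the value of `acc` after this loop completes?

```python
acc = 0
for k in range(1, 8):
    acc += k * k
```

Sum of squares 1² to 7² = 140
`acc` takes the values: 0 → 1 → 5 → 14 → 30 → 55 → 91 → 140

Answer: 140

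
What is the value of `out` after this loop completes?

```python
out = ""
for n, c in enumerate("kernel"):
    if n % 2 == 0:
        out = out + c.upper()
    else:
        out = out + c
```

Uppercase even positions in 'kernel'
`out` takes the values: "" → "K" → "Ke" → "KeR" → "KeRn" → "KeRnE" → "KeRnEl"

Answer: "KeRnEl"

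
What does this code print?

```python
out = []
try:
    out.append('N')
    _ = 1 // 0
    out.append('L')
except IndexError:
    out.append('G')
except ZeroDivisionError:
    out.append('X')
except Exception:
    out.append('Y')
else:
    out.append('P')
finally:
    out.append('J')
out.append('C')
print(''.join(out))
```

Execution trace: 'N' (try body) → 'X' (except ZeroDivisionError) → 'J' (finally) → 'C' (after the try/except). Output: NXJC

Answer: NXJC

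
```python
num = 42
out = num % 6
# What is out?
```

Trace:
`num = 42` → num = 42
`out = num % 6` → out = 0
So out = 0

Answer: 0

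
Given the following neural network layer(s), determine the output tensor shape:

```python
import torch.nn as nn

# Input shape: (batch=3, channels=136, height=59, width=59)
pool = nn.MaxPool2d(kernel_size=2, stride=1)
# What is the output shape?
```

Input: (3, 136, 59, 59) -> Output: (3, 136, 58, 58)

Answer: (3, 136, 58, 58)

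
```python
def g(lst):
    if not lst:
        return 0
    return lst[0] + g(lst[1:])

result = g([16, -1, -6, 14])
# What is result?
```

16 + (-1) + (-6) + 14 + 0 = 23

Answer: 23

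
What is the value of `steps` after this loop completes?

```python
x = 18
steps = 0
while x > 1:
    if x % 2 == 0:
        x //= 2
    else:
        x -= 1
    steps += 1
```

Steps to reduce 18 to 1
`steps` takes the values: 0 → 1 → 2 → 3 → 4 → 5

Answer: 5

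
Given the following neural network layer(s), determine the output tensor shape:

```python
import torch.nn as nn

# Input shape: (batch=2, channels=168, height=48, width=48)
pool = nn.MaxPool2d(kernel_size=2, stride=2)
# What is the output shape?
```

Input: (2, 168, 48, 48) -> Output: (2, 168, 24, 24)

Answer: (2, 168, 24, 24)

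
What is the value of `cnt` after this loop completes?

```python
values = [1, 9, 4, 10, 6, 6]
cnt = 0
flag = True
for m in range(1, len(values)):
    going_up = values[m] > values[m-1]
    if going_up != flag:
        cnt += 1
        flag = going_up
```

Count direction changes in [1, 9, 4, 10, 6, 6]
`cnt` takes the values: 0 → 1 → 2 → 3

Answer: 3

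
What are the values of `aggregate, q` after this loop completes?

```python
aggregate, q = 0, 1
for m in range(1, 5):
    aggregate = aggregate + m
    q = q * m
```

Sum and factorial of 1 to 4
`aggregate, q` takes the values: (0, 1) → (1, 1) → (3, 1) → (3, 2) → (6, 2) → (6, 6) → (10, 6) → (10, 24)

Answer: 10, 24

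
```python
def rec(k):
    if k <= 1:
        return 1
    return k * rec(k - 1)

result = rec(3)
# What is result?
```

rec(3) = 3 * 2 * 1 = 6

Answer: 6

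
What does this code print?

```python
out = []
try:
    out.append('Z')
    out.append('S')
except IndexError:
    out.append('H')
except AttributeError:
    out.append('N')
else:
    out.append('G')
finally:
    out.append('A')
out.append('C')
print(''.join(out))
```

Execution trace: 'Z' (try body) → 'S' (try body, no exception) → 'G' (else) → 'A' (finally) → 'C' (after the try/except). Output: ZSGAC

Answer: ZSGAC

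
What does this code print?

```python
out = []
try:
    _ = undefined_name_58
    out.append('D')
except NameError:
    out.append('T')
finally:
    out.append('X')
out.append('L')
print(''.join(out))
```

Execution trace: 'T' (except NameError) → 'X' (finally) → 'L' (after the try/except). Output: TXL

Answer: TXL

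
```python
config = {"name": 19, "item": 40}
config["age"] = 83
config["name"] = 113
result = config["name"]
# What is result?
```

Trace:
`config = {"name": 19, "item": 40}` → config = {'name': 19, 'item': 40}
`config["age"] = 83` → config = {'name': 19, 'item': 40, 'age': 83}
`config["name"] = 113` → config = {'name': 113, 'item': 40, 'age': 83}
`result = config["name"]` → result = 113
So result = 113

Answer: 113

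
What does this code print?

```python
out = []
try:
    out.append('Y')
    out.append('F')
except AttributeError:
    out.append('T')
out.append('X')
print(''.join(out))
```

Execution trace: 'Y' (try body) → 'F' (try body, no exception) → 'X' (after the try/except). Output: YFX

Answer: YFX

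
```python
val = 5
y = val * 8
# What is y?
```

Trace:
`val = 5` → val = 5
`y = val * 8` → y = 40
So y = 40

Answer: 40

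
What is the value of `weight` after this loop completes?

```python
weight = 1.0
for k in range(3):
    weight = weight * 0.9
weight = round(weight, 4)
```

Exponential decay: 1.0 * 0.9^3
`weight` takes the values: 1.0 → 0.9 → 0.81 → 0.729

Answer: 0.729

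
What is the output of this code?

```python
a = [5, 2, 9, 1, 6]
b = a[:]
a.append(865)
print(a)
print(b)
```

Key concept: slice [:] creates copy.
Step by step:
`a = [5, 2, 9, 1, 6]` → a = [5, 2, 9, 1, 6]
`b = a[:]` → b = [5, 2, 9, 1, 6]
`a.append(865)` → a = [5, 2, 9, 1, 6, 865]
`print(a)` → prints [5, 2, 9, 1, 6, 865]
`print(b)` → prints [5, 2, 9, 1, 6]

Answer:
[5, 2, 9, 1, 6, 865]
[5, 2, 9, 1, 6]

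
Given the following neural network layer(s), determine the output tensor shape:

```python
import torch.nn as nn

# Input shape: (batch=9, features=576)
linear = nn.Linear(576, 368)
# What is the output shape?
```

Input: (9, 576) -> Output: (9, 368)

Answer: (9, 368)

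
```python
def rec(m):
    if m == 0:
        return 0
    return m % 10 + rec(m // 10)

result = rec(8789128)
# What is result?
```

Sum of digits of 8789128: 8 + 2 + 1 + 9 + 8 + 7 + 8 = 43

Answer: 43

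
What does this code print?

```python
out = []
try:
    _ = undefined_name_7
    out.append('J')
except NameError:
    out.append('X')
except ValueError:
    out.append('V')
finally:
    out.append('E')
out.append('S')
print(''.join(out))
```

Execution trace: 'X' (except NameError) → 'E' (finally) → 'S' (after the try/except). Output: XES

Answer: XES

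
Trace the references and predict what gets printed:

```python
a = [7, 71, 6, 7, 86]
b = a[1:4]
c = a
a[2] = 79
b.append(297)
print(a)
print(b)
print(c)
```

Key concept: slice vs alias.
Step by step:
`a = [7, 71, 6, 7, 86]` → a = [7, 71, 6, 7, 86]
`b = a[1:4]` → b = [71, 6, 7]
`c = a` → c = [7, 71, 6, 7, 86] (same object as a)
`a[2] = 79` → a = [7, 71, 79, 7, 86] (same object as c); c = [7, 71, 79, 7, 86] (same object as a)
`b.append(297)` → b = [71, 6, 7, 297]
`print(a)` → prints [7, 71, 79, 7, 86]
`print(b)` → prints [71, 6, 7, 297]
`print(c)` → prints [7, 71, 79, 7, 86]

Answer:
[7, 71, 79, 7, 86]
[71, 6, 7, 297]
[7, 71, 79, 7, 86]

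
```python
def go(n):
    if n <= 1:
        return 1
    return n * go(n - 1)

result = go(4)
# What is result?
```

go(4) = 4 * 3 * 2 * 1 = 24

Answer: 24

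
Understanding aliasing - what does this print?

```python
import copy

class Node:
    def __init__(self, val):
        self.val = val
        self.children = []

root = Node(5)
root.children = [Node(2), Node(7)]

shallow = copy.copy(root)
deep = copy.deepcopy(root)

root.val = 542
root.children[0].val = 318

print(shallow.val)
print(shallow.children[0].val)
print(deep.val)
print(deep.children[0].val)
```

Key concept: deep copy with custom objects.
Step by step:
`root = Node(5)` → root = Node(val=5, children=[])
`root.children = [Node(2), Node(7)]` → root = Node(val=5, children=[Node(val=2, children=[]), Node(val=7, children=[])])
`shallow = copy.copy(root)` → shallow = Node(val=5, children=[Node(val=2, children=[]), Node(val=7, children=[])])
`deep = copy.deepcopy(root)` → deep = Node(val=5, children=[Node(val=2, children=[]), Node(val=7, children=[])])
`root.val = 542` → root = Node(val=542, children=[Node(val=2, children=[]), Node(val=7, children=[])])
`root.children[0].val = 318` → root = Node(val=542, children=[Node(val=318, children=[]), Node(val=7, children=[])]); shallow = Node(val=5, children=[Node(val=318, children=[]), Node(val=7, children=[])])
`print(shallow.val)` → prints 5
`print(shallow.children[0].val)` → prints 318
`print(deep.val)` → prints 5
`print(deep.children[0].val)` → prints 2

Answer:
5
318
5
2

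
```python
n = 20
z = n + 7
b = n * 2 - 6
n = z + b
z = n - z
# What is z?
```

Trace:
`n = 20` → n = 20
`z = n + 7` → z = 27
`b = n * 2 - 6` → b = 34
`n = z + b` → n = 61
`z = n - z` → z = 34
So z = 34

Answer: 34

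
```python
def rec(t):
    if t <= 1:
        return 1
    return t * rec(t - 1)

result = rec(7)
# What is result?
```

rec(7) = 7 * 6 * 5 * 4 * 3 * 2 * 1 = 5040

Answer: 5040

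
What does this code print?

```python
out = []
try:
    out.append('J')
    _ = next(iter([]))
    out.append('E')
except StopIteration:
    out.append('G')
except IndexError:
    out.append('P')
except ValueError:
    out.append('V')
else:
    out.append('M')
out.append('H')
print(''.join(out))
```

Execution trace: 'J' (try body) → 'G' (except StopIteration) → 'H' (after the try/except). Output: JGH

Answer: JGH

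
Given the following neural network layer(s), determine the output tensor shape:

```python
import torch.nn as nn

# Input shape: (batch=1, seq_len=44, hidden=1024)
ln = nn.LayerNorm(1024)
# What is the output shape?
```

Input: (1, 44, 1024) -> Output: (1, 44, 1024)

Answer: (1, 44, 1024)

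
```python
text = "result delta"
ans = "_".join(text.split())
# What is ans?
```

Trace:
`text = "result delta"` → text = 'result delta'
`ans = "_".join(text.split())` → ans = 'result_delta'
So ans = 'result_delta'

Answer: 'result_delta'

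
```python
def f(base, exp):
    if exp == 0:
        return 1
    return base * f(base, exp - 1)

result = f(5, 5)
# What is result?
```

f(5, 5) = 5 * 5 * 5 * 5 * 5 = 3125

Answer: 3125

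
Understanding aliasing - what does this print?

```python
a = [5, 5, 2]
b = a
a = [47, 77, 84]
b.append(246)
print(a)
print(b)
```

Key concept: rebinding vs mutation: a is rebound to a new list, b still points at the original.
Step by step:
`a = [5, 5, 2]` → a = [5, 5, 2]
`b = a` → b = [5, 5, 2] (same object as a)
`a = [47, 77, 84]` → a = [47, 77, 84]
`b.append(246)` → b = [5, 5, 2, 246]
`print(a)` → prints [47, 77, 84]
`print(b)` → prints [5, 5, 2, 246]

Answer:
[47, 77, 84]
[5, 5, 2, 246]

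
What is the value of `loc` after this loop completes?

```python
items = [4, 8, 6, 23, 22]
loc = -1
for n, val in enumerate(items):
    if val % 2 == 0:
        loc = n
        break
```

First even number index in [4, 8, 6, 23, 22]
`loc` takes the values: -1 → 0

Answer: 0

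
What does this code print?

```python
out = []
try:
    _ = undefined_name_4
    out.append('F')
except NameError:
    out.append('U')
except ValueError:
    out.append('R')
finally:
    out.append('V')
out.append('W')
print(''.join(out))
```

Execution trace: 'U' (except NameError) → 'V' (finally) → 'W' (after the try/except). Output: UVW

Answer: UVW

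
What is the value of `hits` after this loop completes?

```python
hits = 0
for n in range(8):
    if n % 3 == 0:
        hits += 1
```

Count numbers divisible by 3 in range(8)
`hits` takes the values: 0 → 1 → 2 → 3

Answer: 3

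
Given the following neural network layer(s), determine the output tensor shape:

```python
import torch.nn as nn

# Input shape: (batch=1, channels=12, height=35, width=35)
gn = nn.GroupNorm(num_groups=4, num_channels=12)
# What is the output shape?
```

Input: (1, 12, 35, 35) -> Output: (1, 12, 35, 35)

Answer: (1, 12, 35, 35)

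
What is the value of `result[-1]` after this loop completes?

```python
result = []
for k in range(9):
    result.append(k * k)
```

Last element of squares 0 to 8
`result` takes the values: [] → [0] → [0, 1] → [0, 1, 4] → [0, 1, 4, 9] → [0, 1, 4, 9, 16] → [0, 1, 4, 9, 16, 25] → [0, 1, 4, 9, 16, 25, 36] → [0, 1, 4, 9, 16, 25, 36, 49] → [0, 1, 4, 9, 16, 25, 36, 49, 64]
So `result[-1]` = 64

Answer: 64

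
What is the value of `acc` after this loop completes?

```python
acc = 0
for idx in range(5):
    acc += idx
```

Sum of 0 to 4 = 10
`acc` takes the values: 0 → 1 → 3 → 6 → 10

Answer: 10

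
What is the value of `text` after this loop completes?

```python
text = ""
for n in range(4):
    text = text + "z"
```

Repeat 'z' 4 times
`text` takes the values: "" → "z" → "zz" → "zzz" → "zzzz"

Answer: "zzzz"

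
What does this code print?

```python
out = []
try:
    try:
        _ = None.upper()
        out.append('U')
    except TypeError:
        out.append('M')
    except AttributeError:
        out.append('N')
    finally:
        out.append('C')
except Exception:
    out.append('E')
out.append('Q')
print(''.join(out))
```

Execution trace: 'N' (inner except AttributeError) → 'C' (inner finally) → 'Q' (after the try/except). Output: NCQ

Answer: NCQ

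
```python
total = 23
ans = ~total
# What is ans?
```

Trace:
`total = 23` → total = 23
`ans = ~total` → ans = -24
So ans = -24

Answer: -24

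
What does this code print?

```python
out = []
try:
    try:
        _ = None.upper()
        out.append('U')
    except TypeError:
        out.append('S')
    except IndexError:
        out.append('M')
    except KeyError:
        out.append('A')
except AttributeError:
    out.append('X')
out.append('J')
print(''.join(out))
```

Execution trace: 'X' (outer except AttributeError) → 'J' (after the try/except). Output: XJ

Answer: XJ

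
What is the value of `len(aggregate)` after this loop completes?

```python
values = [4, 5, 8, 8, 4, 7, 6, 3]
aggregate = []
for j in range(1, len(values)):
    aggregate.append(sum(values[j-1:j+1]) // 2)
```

Number of 2-element averages
`aggregate` takes the values: [] → [4] → [4, 6] → [4, 6, 8] → [4, 6, 8, 6] → [4, 6, 8, 6, 5] → [4, 6, 8, 6, 5, 6] → [4, 6, 8, 6, 5, 6, 4]
So `len(aggregate)` = 7

Answer: 7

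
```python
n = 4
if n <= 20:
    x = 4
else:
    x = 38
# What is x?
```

Trace:
`n = 4` → n = 4
`if n <= 20: ...` → n <= 20 is True → x = 4
So x = 4

Answer: 4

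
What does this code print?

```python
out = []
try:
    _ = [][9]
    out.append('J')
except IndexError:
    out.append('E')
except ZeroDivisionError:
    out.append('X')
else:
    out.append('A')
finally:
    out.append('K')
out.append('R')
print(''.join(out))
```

Execution trace: 'E' (except IndexError) → 'K' (finally) → 'R' (after the try/except). Output: EKR

Answer: EKR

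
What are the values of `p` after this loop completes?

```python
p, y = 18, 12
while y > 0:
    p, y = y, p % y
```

GCD of 18 and 12
`p` takes the values: 18 → 12 → 6

Answer: 6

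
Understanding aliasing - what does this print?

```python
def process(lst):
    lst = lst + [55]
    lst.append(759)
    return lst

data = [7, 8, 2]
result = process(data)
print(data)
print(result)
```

Key concept: rebinding parameter vs mutation.
Step by step:
`data = [7, 8, 2]` → data = [7, 8, 2]
`result = process(data)` → result = [7, 8, 2, 55, 759]
`print(data)` → prints [7, 8, 2]
`print(result)` → prints [7, 8, 2, 55, 759]

Answer:
[7, 8, 2]
[7, 8, 2, 55, 759]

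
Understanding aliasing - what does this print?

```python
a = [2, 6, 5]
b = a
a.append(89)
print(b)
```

Key concept: basic list aliasing.
Step by step:
`a = [2, 6, 5]` → a = [2, 6, 5]
`b = a` → b = [2, 6, 5] (same object as a)
`a.append(89)` → a = [2, 6, 5, 89] (same object as b); b = [2, 6, 5, 89] (same object as a)
`print(b)` → prints [2, 6, 5, 89]

Answer: [2, 6, 5, 89]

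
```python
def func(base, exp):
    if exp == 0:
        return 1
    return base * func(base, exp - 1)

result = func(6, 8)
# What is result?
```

func(6, 8) = 6 * 6 * 6 * 6 * 6 * 6 * 6 * 6 = 1679616

Answer: 1679616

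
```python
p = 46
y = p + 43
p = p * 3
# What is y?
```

Trace:
`p = 46` → p = 46
`y = p + 43` → y = 89
`p = p * 3` → p = 138
So y = 89

Answer: 89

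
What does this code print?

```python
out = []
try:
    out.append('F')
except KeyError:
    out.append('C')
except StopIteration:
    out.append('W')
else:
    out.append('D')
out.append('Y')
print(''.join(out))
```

Execution trace: 'F' (try body, no exception) → 'D' (else) → 'Y' (after the try/except). Output: FDY

Answer: FDY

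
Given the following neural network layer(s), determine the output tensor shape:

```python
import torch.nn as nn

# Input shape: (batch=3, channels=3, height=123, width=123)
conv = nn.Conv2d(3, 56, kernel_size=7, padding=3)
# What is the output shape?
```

Input: (3, 3, 123, 123) -> Output: (3, 56, 123, 123)

Answer: (3, 56, 123, 123)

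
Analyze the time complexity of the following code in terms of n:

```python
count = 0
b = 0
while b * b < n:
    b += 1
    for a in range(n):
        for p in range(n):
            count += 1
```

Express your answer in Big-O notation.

Each loop level contributes: √n × n × n. Multiplying the contributions gives O(n^2√n).

Answer: O(n^2√n)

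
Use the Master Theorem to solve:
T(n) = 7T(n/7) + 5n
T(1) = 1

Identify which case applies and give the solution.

a=7, b=7, f(n)=5n. log_7(7) = 1. Since c=1 = 1, Case 2 applies: T(n) = Θ(n^log_b(a) · log n) = O(n log n).

Answer: O(n log n) - Case 2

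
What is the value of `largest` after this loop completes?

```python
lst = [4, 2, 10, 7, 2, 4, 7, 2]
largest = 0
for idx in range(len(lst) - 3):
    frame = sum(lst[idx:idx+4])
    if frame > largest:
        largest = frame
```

Max sum of 4-element window in [4, 2, 10, 7, 2, 4, 7, 2]
`largest` takes the values: 0 → 23

Answer: 23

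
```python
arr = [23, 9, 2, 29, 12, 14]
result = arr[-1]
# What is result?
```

Trace:
`arr = [23, 9, 2, 29, 12, 14]` → arr = [23, 9, 2, 29, 12, 14]
`result = arr[-1]` → result = 14
So result = 14

Answer: 14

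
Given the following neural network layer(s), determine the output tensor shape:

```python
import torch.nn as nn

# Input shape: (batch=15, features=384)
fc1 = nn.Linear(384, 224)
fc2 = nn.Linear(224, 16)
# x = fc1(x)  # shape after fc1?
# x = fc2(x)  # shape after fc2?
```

Input: (15, 384) -> after fc1: (15, 224) -> Output: (15, 16)

Answer: (15, 16)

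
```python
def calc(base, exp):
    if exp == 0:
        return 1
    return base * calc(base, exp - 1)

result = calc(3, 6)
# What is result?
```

calc(3, 6) = 3 * 3 * 3 * 3 * 3 * 3 = 729

Answer: 729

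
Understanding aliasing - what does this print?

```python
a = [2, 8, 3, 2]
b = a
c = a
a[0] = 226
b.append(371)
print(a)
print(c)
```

Key concept: multiple aliases.
Step by step:
`a = [2, 8, 3, 2]` → a = [2, 8, 3, 2]
`b = a` → b = [2, 8, 3, 2] (same object as a)
`c = a` → c = [2, 8, 3, 2] (same object as a, b)
`a[0] = 226` → a = [226, 8, 3, 2] (same object as b, c); b = [226, 8, 3, 2] (same object as a, c); c = [226, 8, 3, 2] (same object as a, b)
`b.append(371)` → a = [226, 8, 3, 2, 371] (same object as b, c); b = [226, 8, 3, 2, 371] (same object as a, c); c = [226, 8, 3, 2, 371] (same object as a, b)
`print(a)` → prints [226, 8, 3, 2, 371]
`print(c)` → prints [226, 8, 3, 2, 371]

Answer:
[226, 8, 3, 2, 371]
[226, 8, 3, 2, 371]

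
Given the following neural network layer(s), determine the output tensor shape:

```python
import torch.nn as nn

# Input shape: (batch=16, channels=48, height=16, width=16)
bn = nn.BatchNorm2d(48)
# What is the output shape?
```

Input: (16, 48, 16, 16) -> Output: (16, 48, 16, 16)

Answer: (16, 48, 16, 16)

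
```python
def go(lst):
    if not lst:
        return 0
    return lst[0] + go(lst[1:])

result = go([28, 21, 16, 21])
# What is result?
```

28 + 21 + 16 + 21 + 0 = 86

Answer: 86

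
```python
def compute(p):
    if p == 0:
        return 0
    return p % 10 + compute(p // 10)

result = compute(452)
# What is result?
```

Sum of digits of 452: 2 + 5 + 4 = 11

Answer: 11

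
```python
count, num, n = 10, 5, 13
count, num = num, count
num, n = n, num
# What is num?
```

Trace:
`count, num, n = 10, 5, 13` → count = 10; num = 5; n = 13
`count, num = num, count` → count = 5; num = 10
`num, n = n, num` → num = 13; n = 10
So num = 13

Answer: 13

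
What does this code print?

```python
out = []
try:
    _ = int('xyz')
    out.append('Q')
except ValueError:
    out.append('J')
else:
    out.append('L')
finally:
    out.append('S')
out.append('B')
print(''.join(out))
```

Execution trace: 'J' (except ValueError) → 'S' (finally) → 'B' (after the try/except). Output: JSB

Answer: JSB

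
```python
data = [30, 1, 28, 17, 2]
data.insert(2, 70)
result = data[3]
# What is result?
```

Trace:
`data = [30, 1, 28, 17, 2]` → data = [30, 1, 28, 17, 2]
`data.insert(2, 70)` → data = [30, 1, 70, 28, 17, 2]
`result = data[3]` → result = 28
So result = 28

Answer: 28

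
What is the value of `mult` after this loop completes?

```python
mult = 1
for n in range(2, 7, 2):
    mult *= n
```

Product of even numbers 2 to 6
`mult` takes the values: 1 → 2 → 8 → 48

Answer: 48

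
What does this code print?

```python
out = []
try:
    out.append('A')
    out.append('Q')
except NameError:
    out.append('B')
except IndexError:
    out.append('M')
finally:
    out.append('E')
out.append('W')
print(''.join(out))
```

Execution trace: 'A' (try body) → 'Q' (try body, no exception) → 'E' (finally) → 'W' (after the try/except). Output: AQEW

Answer: AQEW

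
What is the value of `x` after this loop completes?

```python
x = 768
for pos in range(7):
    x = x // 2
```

Halve 7 times: 768 // 2^7 = 6
`x` takes the values: 768 → 384 → 192 → 96 → 48 → 24 → 12 → 6

Answer: 6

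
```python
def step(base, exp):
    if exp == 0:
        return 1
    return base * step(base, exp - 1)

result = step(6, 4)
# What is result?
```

step(6, 4) = 6 * 6 * 6 * 6 = 1296

Answer: 1296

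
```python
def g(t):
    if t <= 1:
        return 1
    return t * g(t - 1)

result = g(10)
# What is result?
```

g(10) = 10 * 9 * 8 * 7 * 6 * 5 * 4 * 3 * 2 * 1 = 3628800

Answer: 3628800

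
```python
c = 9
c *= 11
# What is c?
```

Trace:
`c = 9` → c = 9
`c *= 11` → c = 99
So c = 99

Answer: 99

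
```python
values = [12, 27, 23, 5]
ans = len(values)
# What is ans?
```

Trace:
`values = [12, 27, 23, 5]` → values = [12, 27, 23, 5]
`ans = len(values)` → ans = 4
So ans = 4

Answer: 4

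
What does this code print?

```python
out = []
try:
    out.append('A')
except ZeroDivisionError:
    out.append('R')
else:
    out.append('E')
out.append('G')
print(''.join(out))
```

Execution trace: 'A' (try body, no exception) → 'E' (else) → 'G' (after the try/except). Output: AEG

Answer: AEG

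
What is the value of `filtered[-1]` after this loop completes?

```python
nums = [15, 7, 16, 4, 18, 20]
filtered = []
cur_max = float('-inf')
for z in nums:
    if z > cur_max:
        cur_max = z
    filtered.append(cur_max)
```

Running max ends at 20
`filtered` takes the values: [] → [15] → [15, 15] → [15, 15, 16] → [15, 15, 16, 16] → [15, 15, 16, 16, 18] → [15, 15, 16, 16, 18, 20]
So `filtered[-1]` = 20

Answer: 20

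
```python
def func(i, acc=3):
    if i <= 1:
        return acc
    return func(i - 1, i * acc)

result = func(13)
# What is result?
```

Accumulator trace (n, acc): (13, 3) -> (12, 39) -> (11, 468) -> (10, 5148) -> (9, 51480) -> (8, 463320) -> (7, 3706560) -> (6, 25945920) -> (5, 155675520) -> (4, 778377600) -> (3, 3113510400) -> (2, 9340531200) -> (1, 18681062400) -> return 18681062400

Answer: 18681062400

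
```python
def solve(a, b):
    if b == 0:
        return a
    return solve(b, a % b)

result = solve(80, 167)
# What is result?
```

solve(80, 167) -> solve(167, 80) -> solve(80, 7) -> solve(7, 3) -> solve(3, 1) -> solve(1, 0) -> 1

Answer: 1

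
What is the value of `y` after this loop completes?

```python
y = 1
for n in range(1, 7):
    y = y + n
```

Start at 1, add 1 through 6
`y` takes the values: 1 → 2 → 4 → 7 → 11 → 16 → 22

Answer: 22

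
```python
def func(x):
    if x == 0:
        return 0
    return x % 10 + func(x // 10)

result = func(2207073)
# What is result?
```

Sum of digits of 2207073: 3 + 7 + 0 + 7 + 0 + 2 + 2 = 21

Answer: 21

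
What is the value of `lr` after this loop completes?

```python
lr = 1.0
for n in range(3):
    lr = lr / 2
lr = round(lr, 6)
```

Halving LR 3 times: 1 / 2^3
`lr` takes the values: 1.0 → 0.5 → 0.25 → 0.125

Answer: 0.125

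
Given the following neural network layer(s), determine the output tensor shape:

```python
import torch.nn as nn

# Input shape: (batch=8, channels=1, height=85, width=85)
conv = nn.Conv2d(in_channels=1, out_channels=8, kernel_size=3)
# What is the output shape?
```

Input: (8, 1, 85, 85) -> Output: (8, 8, 83, 83)

Answer: (8, 8, 83, 83)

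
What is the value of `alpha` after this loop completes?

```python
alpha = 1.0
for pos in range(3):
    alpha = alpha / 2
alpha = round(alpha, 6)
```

Halving LR 3 times: 1 / 2^3
`alpha` takes the values: 1.0 → 0.5 → 0.25 → 0.125

Answer: 0.125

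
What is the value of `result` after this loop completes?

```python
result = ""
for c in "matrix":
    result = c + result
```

Reverse 'matrix'
`result` takes the values: "" → "m" → "am" → "tam" → "rtam" → "irtam" → "xirtam"

Answer: "xirtam"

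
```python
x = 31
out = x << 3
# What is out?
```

Trace:
`x = 31` → x = 31
`out = x << 3` → out = 248
So out = 248

Answer: 248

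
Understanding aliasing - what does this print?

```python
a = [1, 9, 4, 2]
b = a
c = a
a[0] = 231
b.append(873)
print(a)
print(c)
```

Key concept: multiple aliases.
Step by step:
`a = [1, 9, 4, 2]` → a = [1, 9, 4, 2]
`b = a` → b = [1, 9, 4, 2] (same object as a)
`c = a` → c = [1, 9, 4, 2] (same object as a, b)
`a[0] = 231` → a = [231, 9, 4, 2] (same object as b, c); b = [231, 9, 4, 2] (same object as a, c); c = [231, 9, 4, 2] (same object as a, b)
`b.append(873)` → a = [231, 9, 4, 2, 873] (same object as b, c); b = [231, 9, 4, 2, 873] (same object as a, c); c = [231, 9, 4, 2, 873] (same object as a, b)
`print(a)` → prints [231, 9, 4, 2, 873]
`print(c)` → prints [231, 9, 4, 2, 873]

Answer:
[231, 9, 4, 2, 873]
[231, 9, 4, 2, 873]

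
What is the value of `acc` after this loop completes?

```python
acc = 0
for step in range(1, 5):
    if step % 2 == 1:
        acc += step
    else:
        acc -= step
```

Add odd, subtract even
`acc` takes the values: 0 → 1 → -1 → 2 → -2

Answer: -2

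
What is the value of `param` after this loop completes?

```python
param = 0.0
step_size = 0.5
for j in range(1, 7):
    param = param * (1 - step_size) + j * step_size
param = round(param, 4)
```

Moving average with lr=0.5
`param` takes the values: 0.0 → 0.5 → 1.25 → 2.125 → 3.0625 → 4.03125 → 5.015625 → 5.0156

Answer: 5.0156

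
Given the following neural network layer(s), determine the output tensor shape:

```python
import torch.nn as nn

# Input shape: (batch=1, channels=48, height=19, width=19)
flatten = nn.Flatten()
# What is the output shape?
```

Input: (1, 48, 19, 19) -> Output: (1, 17328)

Answer: (1, 17328)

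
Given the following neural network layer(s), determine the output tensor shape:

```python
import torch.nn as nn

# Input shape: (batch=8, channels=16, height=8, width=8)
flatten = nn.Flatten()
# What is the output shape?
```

Input: (8, 16, 8, 8) -> Output: (8, 1024)

Answer: (8, 1024)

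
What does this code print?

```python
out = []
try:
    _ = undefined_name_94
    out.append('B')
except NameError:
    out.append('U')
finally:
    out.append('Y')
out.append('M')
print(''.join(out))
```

Execution trace: 'U' (except NameError) → 'Y' (finally) → 'M' (after the try/except). Output: UYM

Answer: UYM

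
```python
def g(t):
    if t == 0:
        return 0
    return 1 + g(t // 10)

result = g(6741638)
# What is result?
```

Count of digits of 6741638: 7

Answer: 7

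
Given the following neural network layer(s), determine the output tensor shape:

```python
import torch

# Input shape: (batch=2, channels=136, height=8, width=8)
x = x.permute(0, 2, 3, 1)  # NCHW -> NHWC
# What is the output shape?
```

Input: (2, 136, 8, 8) -> Output: (2, 8, 8, 136)

Answer: (2, 8, 8, 136)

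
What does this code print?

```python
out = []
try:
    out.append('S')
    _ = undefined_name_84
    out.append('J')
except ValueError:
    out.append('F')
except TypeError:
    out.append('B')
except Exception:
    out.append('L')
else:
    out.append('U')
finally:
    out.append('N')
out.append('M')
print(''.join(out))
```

Execution trace: 'S' (try body) → 'L' (except Exception) → 'N' (finally) → 'M' (after the try/except). Output: SLNM

Answer: SLNM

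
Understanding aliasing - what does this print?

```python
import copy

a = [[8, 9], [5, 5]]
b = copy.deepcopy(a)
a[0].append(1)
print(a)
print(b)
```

Key concept: deep copy is fully independent.
Step by step:
`a = [[8, 9], [5, 5]]` → a = [[8, 9], [5, 5]]
`b = copy.deepcopy(a)` → b = [[8, 9], [5, 5]]
`a[0].append(1)` → a = [[8, 9, 1], [5, 5]]
`print(a)` → prints [[8, 9, 1], [5, 5]]
`print(b)` → prints [[8, 9], [5, 5]]

Answer:
[[8, 9, 1], [5, 5]]
[[8, 9], [5, 5]]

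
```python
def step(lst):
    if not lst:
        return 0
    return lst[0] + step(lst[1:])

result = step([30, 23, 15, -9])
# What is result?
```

30 + 23 + 15 + (-9) + 0 = 59

Answer: 59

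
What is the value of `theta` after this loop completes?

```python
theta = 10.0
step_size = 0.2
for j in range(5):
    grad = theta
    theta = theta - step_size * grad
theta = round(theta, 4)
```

Gradient descent: w = 10.0 * (1 - 0.2)^5
`theta` takes the values: 10.0 → 8.0 → 6.4 → 5.12 → 4.096 → 3.2768

Answer: 3.2768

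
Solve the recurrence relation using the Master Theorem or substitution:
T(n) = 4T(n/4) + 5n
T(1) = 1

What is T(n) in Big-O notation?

By Master Theorem: a=4, b=4, f(n)=5n. Since log_4(4) = 1 and f(n) = Θ(n^1), Case 2 applies. T(n) = O(n log n).

Answer: O(n log n)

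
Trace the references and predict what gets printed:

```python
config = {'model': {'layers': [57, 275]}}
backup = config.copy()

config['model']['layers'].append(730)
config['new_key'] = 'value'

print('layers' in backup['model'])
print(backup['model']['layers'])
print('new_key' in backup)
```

Key concept: shallow copy gotcha with nested dict.
Step by step:
`config = {'model': {'layers': [57, 275]}}` → config = {'model': {'layers': [57, 275]}}
`backup = config.copy()` → backup = {'model': {'layers': [57, 275]}}
`config['model']['layers'].append(730)` → config = {'model': {'layers': [57, 275, 730]}}; backup = {'model': {'layers': [57, 275, 730]}}
`config['new_key'] = 'value'` → config = {'model': {'layers': [57, 275, 730]}, 'new_key': 'value'}
`print('layers' in backup['model'])` → prints True
`print(backup['model']['layers'])` → prints [57, 275, 730]
`print('new_key' in backup)` → prints False

Answer:
True
[57, 275, 730]
False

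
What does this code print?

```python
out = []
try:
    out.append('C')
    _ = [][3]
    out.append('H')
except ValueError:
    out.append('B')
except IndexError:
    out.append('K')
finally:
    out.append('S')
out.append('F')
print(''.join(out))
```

Execution trace: 'C' (try body) → 'K' (except IndexError) → 'S' (finally) → 'F' (after the try/except). Output: CKSF

Answer: CKSF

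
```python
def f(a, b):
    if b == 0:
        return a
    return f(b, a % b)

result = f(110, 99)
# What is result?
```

f(110, 99) -> f(99, 11) -> f(11, 0) -> 11

Answer: 11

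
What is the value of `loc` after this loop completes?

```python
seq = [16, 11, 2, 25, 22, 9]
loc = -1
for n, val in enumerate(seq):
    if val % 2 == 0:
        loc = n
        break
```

First even number index in [16, 11, 2, 25, 22, 9]
`loc` takes the values: -1 → 0

Answer: 0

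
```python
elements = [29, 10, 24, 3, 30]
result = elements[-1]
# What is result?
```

Trace:
`elements = [29, 10, 24, 3, 30]` → elements = [29, 10, 24, 3, 30]
`result = elements[-1]` → result = 30
So result = 30

Answer: 30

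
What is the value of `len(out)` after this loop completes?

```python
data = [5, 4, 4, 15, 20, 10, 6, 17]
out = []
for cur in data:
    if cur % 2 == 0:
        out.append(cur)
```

Count even numbers in [5, 4, 4, 15, 20, 10, 6, 17]
`out` takes the values: [] → [4] → [4, 4] → [4, 4, 20] → [4, 4, 20, 10] → [4, 4, 20, 10, 6]
So `len(out)` = 5

Answer: 5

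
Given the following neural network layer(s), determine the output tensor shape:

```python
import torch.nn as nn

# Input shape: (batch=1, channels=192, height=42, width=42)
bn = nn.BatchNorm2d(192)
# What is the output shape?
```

Input: (1, 192, 42, 42) -> Output: (1, 192, 42, 42)

Answer: (1, 192, 42, 42)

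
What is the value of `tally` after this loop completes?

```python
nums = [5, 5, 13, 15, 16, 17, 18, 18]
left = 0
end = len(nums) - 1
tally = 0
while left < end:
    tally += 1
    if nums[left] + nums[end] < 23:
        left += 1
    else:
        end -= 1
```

Steps to find pair summing to 23
`tally` takes the values: 0 → 1 → 2 → 3 → 4 → 5 → 6 → 7

Answer: 7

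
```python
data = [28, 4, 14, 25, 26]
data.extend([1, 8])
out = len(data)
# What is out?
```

Trace:
`data = [28, 4, 14, 25, 26]` → data = [28, 4, 14, 25, 26]
`data.extend([1, 8])` → data = [28, 4, 14, 25, 26, 1, 8]
`out = len(data)` → out = 7
So out = 7

Answer: 7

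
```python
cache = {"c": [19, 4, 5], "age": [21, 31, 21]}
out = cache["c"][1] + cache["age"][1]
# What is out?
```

Trace:
`cache = {"c": [19, 4, 5], "age": [21, 31, 21]}` → cache = {'c': [19, 4, 5], 'age': [21, 31, 21]}
`out = cache["c"][1] + cache["age"][1]` → out = 35
So out = 35

Answer: 35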